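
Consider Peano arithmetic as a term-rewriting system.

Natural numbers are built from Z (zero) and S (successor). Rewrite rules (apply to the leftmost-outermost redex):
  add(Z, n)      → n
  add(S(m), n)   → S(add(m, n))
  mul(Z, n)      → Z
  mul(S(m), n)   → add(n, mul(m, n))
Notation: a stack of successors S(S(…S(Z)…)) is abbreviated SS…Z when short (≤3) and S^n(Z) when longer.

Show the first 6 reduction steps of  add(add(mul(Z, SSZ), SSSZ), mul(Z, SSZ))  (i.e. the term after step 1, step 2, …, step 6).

  start: add(add(mul(Z, SSZ), SSSZ), mul(Z, SSZ))
  step 1: add(add(Z, SSSZ), mul(Z, SSZ))
  step 2: add(SSSZ, mul(Z, SSZ))
  step 3: S(add(SSZ, mul(Z, SSZ)))
  step 4: S(S(add(SZ, mul(Z, SSZ))))
  step 5: S(S(S(add(Z, mul(Z, SSZ)))))
  step 6: S(S(S(mul(Z, SSZ))))

Answer: after 6 steps: S(S(S(mul(Z, SSZ))))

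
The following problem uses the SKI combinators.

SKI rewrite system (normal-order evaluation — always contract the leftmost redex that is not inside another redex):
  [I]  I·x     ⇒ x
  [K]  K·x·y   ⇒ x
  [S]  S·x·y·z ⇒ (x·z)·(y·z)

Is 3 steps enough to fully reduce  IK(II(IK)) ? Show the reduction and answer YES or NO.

Answer: NO — after 3 steps the term is K(IK), not yet normal

Working:
  start: IK(II(IK))
  [1] K(II(IK))
  [2] K(I(IK))
  [3] K(IK)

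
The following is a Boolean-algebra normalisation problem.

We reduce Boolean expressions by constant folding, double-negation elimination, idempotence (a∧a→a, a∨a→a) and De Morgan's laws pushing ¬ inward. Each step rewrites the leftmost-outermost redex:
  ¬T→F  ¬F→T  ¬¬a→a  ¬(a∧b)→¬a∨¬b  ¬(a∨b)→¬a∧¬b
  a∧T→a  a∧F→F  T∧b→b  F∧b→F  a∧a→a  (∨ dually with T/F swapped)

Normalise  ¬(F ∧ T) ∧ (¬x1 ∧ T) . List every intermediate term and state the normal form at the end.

Answer: normal form = ¬x1  (in 5 steps)

Reduction:
  start: ¬(F ∧ T) ∧ (¬x1 ∧ T)
  →1  (¬F ∨ ¬T) ∧ (¬x1 ∧ T)
  →2  (T ∨ ¬T) ∧ (¬x1 ∧ T)
  →3  T ∧ (¬x1 ∧ T)
  →4  ¬x1 ∧ T
  →5  ¬x1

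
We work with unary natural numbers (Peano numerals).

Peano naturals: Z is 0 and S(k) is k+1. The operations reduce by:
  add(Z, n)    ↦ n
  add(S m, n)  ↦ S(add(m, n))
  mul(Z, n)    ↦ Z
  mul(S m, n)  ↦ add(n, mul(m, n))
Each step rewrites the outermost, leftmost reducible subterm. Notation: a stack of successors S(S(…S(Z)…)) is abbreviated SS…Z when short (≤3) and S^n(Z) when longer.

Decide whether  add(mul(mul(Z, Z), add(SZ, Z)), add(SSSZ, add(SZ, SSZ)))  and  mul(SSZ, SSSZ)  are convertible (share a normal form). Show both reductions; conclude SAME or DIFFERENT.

Answer: SAME — A ⇓ S^6(Z), B ⇓ S^6(Z)

Derivation:
Term A:
  start: add(mul(mul(Z, Z), add(SZ, Z)), add(SSSZ, add(SZ, SSZ)))
  [1] add(mul(Z, add(SZ, Z)), add(SSSZ, add(SZ, SSZ)))
  [2] add(Z, add(SSSZ, add(SZ, SSZ)))
  [3] add(SSSZ, add(SZ, SSZ))
  [4] S(add(SSZ, add(SZ, SSZ)))
  [5] S(S(add(SZ, add(SZ, SSZ))))
  [6] S(S(S(add(Z, add(SZ, SSZ)))))
  [7] S(S(S(add(SZ, SSZ))))
  [8] S(S(S(S(add(Z, SSZ)))))
  [9] S^6(Z)

Term B:
  start: mul(SSZ, SSSZ)
  [1] add(SSSZ, mul(SZ, SSSZ))
  [2] S(add(SSZ, mul(SZ, SSSZ)))
  [3] S(S(add(SZ, mul(SZ, SSSZ))))
  [4] S(S(S(add(Z, mul(SZ, SSSZ)))))
  [5] S(S(S(mul(SZ, SSSZ))))
  [6] S(S(S(add(SSSZ, mul(Z, SSSZ)))))
  [7] S(S(S(S(add(SSZ, mul(Z, SSSZ))))))
  [8] S(S(S(S(S(add(SZ, mul(Z, SSSZ)))))))
  [9] S(S(S(S(S(S(add(Z, mul(Z, SSSZ))))))))
  [10] S(S(S(S(S(S(mul(Z, SSSZ)))))))
  [11] S^6(Z)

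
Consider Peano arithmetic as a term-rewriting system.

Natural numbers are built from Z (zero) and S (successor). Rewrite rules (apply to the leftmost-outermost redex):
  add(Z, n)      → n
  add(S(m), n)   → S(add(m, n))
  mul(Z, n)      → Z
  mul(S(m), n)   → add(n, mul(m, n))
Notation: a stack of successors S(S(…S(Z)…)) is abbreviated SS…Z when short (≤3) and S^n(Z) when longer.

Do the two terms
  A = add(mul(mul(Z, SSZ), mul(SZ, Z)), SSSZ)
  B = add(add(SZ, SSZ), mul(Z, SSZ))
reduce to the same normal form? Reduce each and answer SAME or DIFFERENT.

Term A:
  start: add(mul(mul(Z, SSZ), mul(SZ, Z)), SSSZ)
  [1] add(mul(Z, mul(SZ, Z)), SSSZ)
  [2] add(Z, SSSZ)
  [3] SSSZ

Term B:
  start: add(add(SZ, SSZ), mul(Z, SSZ))
  [1] add(S(add(Z, SSZ)), mul(Z, SSZ))
  [2] S(add(add(Z, SSZ), mul(Z, SSZ)))
  [3] S(add(SSZ, mul(Z, SSZ)))
  [4] S(S(add(SZ, mul(Z, SSZ))))
  [5] S(S(S(add(Z, mul(Z, SSZ)))))
  [6] S(S(S(mul(Z, SSZ))))
  [7] SSSZ

Answer: SAME — A ⇓ SSSZ, B ⇓ SSSZ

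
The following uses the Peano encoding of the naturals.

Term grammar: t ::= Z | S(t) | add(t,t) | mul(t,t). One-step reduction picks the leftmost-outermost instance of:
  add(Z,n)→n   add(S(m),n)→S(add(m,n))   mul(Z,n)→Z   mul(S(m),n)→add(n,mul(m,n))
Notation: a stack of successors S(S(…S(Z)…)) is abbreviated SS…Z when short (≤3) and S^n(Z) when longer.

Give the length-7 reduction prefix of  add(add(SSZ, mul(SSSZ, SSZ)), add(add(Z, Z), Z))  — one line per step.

Answer: after 7 steps: S(S(add(S(add(SZ, mul(SSZ, SSZ))), add(add(Z, Z), Z))))

Working:
  start: add(add(SSZ, mul(SSSZ, SSZ)), add(add(Z, Z), Z))
  [1] add(S(add(SZ, mul(SSSZ, SSZ))), add(add(Z, Z), Z))
  [2] S(add(add(SZ, mul(SSSZ, SSZ)), add(add(Z, Z), Z)))
  [3] S(add(S(add(Z, mul(SSSZ, SSZ))), add(add(Z, Z), Z)))
  [4] S(S(add(add(Z, mul(SSSZ, SSZ)), add(add(Z, Z), Z))))
  [5] S(S(add(mul(SSSZ, SSZ), add(add(Z, Z), Z))))
  [6] S(S(add(add(SSZ, mul(SSZ, SSZ)), add(add(Z, Z), Z))))
  [7] S(S(add(S(add(SZ, mul(SSZ, SSZ))), add(add(Z, Z), Z))))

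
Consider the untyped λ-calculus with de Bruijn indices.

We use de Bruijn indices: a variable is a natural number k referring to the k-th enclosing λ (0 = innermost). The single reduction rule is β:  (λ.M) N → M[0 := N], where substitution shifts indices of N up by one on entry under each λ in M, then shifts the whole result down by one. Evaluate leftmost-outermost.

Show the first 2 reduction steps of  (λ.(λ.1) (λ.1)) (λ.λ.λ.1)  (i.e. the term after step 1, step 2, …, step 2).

Answer: after 2 steps: λ.λ.λ.1

Derivation:
  start: (λ.(λ.1) (λ.1)) (λ.λ.λ.1)
  [1] (λ.λ.λ.λ.1) (λ.λ.λ.λ.1)
  [2] λ.λ.λ.1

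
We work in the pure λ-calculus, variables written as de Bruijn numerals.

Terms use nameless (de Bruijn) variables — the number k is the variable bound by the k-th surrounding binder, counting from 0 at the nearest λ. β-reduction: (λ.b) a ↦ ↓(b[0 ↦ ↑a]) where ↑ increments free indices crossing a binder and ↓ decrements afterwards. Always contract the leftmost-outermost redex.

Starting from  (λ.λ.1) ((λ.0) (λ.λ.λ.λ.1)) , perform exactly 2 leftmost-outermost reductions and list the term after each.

  start: (λ.λ.1) ((λ.0) (λ.λ.λ.λ.1))
  →1  λ.(λ.0) (λ.λ.λ.λ.1)
  →2  λ.λ.λ.λ.λ.1

Answer: after 2 steps: λ.λ.λ.λ.λ.1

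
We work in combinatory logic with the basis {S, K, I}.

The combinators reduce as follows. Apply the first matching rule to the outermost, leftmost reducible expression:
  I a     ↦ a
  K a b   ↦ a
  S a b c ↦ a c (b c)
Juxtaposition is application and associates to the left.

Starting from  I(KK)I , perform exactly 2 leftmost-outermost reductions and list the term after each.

  start: I(KK)I
  →1  KKI
  →2  K

Answer: after 2 steps: K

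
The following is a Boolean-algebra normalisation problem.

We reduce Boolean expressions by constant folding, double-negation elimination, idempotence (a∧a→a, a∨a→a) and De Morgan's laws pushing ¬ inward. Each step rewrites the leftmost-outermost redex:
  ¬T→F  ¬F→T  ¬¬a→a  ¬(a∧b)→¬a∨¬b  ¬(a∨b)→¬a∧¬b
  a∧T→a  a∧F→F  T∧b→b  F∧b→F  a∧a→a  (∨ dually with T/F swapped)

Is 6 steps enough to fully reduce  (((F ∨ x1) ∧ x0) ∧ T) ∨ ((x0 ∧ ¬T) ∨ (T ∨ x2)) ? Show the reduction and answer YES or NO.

  start: (((F ∨ x1) ∧ x0) ∧ T) ∨ ((x0 ∧ ¬T) ∨ (T ∨ x2))
  [1] ((F ∨ x1) ∧ x0) ∨ ((x0 ∧ ¬T) ∨ (T ∨ x2))
  [2] (x1 ∧ x0) ∨ ((x0 ∧ ¬T) ∨ (T ∨ x2))
  [3] (x1 ∧ x0) ∨ ((x0 ∧ F) ∨ (T ∨ x2))
  [4] (x1 ∧ x0) ∨ (F ∨ (T ∨ x2))
  [5] (x1 ∧ x0) ∨ (T ∨ x2)
  [6] (x1 ∧ x0) ∨ T

Answer: NO — after 6 steps the term is (x1 ∧ x0) ∨ T, not yet normal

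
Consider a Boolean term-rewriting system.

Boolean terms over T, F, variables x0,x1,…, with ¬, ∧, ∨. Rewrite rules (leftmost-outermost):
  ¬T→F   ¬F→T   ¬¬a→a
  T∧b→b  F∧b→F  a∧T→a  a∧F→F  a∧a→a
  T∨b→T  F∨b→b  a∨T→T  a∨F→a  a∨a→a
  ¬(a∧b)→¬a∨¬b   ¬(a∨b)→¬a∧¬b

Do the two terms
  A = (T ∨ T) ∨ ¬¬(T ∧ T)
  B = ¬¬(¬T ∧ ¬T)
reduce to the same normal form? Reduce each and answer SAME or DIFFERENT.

Answer: DIFFERENT — A ⇓ T, B ⇓ F

Derivation:
Term A:
  start: (T ∨ T) ∨ ¬¬(T ∧ T)
  [1] T ∨ ¬¬(T ∧ T)
  [2] T

Term B:
  start: ¬¬(¬T ∧ ¬T)
  [1] ¬T ∧ ¬T
  [2] ¬T
  [3] F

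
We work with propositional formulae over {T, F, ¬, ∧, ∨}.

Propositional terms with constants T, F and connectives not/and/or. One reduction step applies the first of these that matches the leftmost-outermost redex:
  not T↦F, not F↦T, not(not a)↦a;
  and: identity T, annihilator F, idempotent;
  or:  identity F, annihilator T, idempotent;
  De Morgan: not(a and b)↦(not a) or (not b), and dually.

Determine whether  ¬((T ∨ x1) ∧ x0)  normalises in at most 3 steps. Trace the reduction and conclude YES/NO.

  start: ¬((T ∨ x1) ∧ x0)
  →1  ¬(T ∨ x1) ∨ ¬x0
  →2  (¬T ∧ ¬x1) ∨ ¬x0
  →3  (F ∧ ¬x1) ∨ ¬x0

Answer: NO — after 3 steps the term is (F ∧ ¬x1) ∨ ¬x0, not yet normal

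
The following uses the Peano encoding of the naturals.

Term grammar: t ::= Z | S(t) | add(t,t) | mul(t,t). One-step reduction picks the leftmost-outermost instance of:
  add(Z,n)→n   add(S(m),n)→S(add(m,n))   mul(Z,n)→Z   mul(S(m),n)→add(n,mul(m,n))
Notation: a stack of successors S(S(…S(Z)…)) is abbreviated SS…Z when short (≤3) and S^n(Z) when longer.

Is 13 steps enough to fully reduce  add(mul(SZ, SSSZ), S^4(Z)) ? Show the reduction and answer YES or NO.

  start: add(mul(SZ, SSSZ), S^4(Z))
  [1] add(add(SSSZ, mul(Z, SSSZ)), S^4(Z))
  [2] add(S(add(SSZ, mul(Z, SSSZ))), S^4(Z))
  [3] S(add(add(SSZ, mul(Z, SSSZ)), S^4(Z)))
  [4] S(add(S(add(SZ, mul(Z, SSSZ))), S^4(Z)))
  [5] S(S(add(add(SZ, mul(Z, SSSZ)), S^4(Z))))
  [6] S(S(add(S(add(Z, mul(Z, SSSZ))), S^4(Z))))
  [7] S(S(S(add(add(Z, mul(Z, SSSZ)), S^4(Z)))))
  [8] S(S(S(add(mul(Z, SSSZ), S^4(Z)))))
  [9] S(S(S(add(Z, S^4(Z)))))
  [10] S^7(Z)

Answer: YES — reaches normal form S^7(Z) in 10 ≤ 13 steps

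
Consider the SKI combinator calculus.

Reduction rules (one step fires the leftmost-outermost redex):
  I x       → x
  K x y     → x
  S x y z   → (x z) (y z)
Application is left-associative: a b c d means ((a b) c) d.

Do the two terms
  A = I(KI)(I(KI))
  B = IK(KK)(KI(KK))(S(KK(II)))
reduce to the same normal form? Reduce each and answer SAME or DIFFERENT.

Answer: DIFFERENT — A ⇓ I, B ⇓ K

Working:
Term A:
  start: I(KI)(I(KI))
  →1  KI(I(KI))
  →2  I

Term B:
  start: IK(KK)(KI(KK))(S(KK(II)))
  →1  K(KK)(KI(KK))(S(KK(II)))
  →2  KK(S(KK(II)))
  →3  K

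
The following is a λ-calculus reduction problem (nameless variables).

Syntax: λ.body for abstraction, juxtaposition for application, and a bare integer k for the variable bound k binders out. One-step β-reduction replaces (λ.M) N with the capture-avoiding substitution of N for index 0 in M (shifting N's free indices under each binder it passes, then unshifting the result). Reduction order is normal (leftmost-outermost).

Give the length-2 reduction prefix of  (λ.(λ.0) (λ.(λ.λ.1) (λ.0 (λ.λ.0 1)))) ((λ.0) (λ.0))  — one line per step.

  start: (λ.(λ.0) (λ.(λ.λ.1) (λ.0 (λ.λ.0 1)))) ((λ.0) (λ.0))
  [1] (λ.0) (λ.(λ.λ.1) (λ.0 (λ.λ.0 1)))
  [2] λ.(λ.λ.1) (λ.0 (λ.λ.0 1))

Answer: after 2 steps: λ.(λ.λ.1) (λ.0 (λ.λ.0 1))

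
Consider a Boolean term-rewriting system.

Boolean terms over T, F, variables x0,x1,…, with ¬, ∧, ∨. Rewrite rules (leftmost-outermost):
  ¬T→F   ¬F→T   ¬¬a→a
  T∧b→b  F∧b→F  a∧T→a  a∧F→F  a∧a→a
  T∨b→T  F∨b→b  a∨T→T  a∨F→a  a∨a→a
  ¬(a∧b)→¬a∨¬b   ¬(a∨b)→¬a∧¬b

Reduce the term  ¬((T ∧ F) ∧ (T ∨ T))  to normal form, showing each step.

  start: ¬((T ∧ F) ∧ (T ∨ T))
  →1  ¬(T ∧ F) ∨ ¬(T ∨ T)
  →2  (¬T ∨ ¬F) ∨ ¬(T ∨ T)
  →3  (F ∨ ¬F) ∨ ¬(T ∨ T)
  →4  ¬F ∨ ¬(T ∨ T)
  →5  T ∨ ¬(T ∨ T)
  →6  T

Answer: normal form = T  (in 6 steps)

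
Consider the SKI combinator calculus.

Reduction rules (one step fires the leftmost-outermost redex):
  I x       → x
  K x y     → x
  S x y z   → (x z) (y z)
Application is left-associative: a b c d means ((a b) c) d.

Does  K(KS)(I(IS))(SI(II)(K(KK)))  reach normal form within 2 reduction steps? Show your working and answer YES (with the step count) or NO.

  start: K(KS)(I(IS))(SI(II)(K(KK)))
  step 1: KS(SI(II)(K(KK)))
  step 2: S

Answer: YES — reaches normal form S in 2 ≤ 2 steps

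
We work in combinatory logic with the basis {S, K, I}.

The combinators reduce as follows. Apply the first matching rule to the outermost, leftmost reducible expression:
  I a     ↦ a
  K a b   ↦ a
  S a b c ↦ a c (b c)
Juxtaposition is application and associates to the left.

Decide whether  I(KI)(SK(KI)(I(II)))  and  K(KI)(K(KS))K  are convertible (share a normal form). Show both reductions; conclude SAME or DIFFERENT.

Term A:
  start: I(KI)(SK(KI)(I(II)))
  →1  KI(SK(KI)(I(II)))
  →2  I

Term B:
  start: K(KI)(K(KS))K
  →1  KIK
  →2  I

Answer: SAME — A ⇓ I, B ⇓ I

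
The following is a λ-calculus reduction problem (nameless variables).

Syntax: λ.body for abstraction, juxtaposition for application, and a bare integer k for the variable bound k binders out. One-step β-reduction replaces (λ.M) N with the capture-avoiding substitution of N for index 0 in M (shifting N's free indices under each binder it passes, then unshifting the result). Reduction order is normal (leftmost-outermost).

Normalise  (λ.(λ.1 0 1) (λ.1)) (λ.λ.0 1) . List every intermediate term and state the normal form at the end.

Answer: normal form = λ.0 (λ.λ.λ.0 1)  (in 5 steps)

Reduction:
  start: (λ.(λ.1 0 1) (λ.1)) (λ.λ.0 1)
  step 1: (λ.(λ.λ.0 1) 0 (λ.λ.0 1)) (λ.λ.λ.0 1)
  step 2: (λ.λ.0 1) (λ.λ.λ.0 1) (λ.λ.0 1)
  step 3: (λ.0 (λ.λ.λ.0 1)) (λ.λ.0 1)
  step 4: (λ.λ.0 1) (λ.λ.λ.0 1)
  step 5: λ.0 (λ.λ.λ.0 1)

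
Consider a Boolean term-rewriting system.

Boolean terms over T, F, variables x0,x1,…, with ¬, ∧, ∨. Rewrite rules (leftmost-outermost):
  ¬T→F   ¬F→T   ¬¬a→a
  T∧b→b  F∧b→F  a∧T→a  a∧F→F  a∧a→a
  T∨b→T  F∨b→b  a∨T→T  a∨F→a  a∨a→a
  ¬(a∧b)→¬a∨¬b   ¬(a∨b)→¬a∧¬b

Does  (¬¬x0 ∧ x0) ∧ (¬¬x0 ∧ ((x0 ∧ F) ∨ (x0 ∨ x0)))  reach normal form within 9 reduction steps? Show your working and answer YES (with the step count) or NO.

  start: (¬¬x0 ∧ x0) ∧ (¬¬x0 ∧ ((x0 ∧ F) ∨ (x0 ∨ x0)))
  step 1: (x0 ∧ x0) ∧ (¬¬x0 ∧ ((x0 ∧ F) ∨ (x0 ∨ x0)))
  step 2: x0 ∧ (¬¬x0 ∧ ((x0 ∧ F) ∨ (x0 ∨ x0)))
  step 3: x0 ∧ (x0 ∧ ((x0 ∧ F) ∨ (x0 ∨ x0)))
  step 4: x0 ∧ (x0 ∧ (F ∨ (x0 ∨ x0)))
  step 5: x0 ∧ (x0 ∧ (x0 ∨ x0))
  step 6: x0 ∧ (x0 ∧ x0)
  step 7: x0 ∧ x0
  step 8: x0

Answer: YES — reaches normal form x0 in 8 ≤ 9 steps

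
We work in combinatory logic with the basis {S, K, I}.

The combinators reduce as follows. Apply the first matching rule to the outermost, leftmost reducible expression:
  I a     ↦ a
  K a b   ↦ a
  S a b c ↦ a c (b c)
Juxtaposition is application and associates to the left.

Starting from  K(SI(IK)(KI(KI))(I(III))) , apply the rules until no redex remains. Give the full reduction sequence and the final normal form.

Answer: normal form = KI  (in 7 steps)

Working:
  start: K(SI(IK)(KI(KI))(I(III)))
  step 1: K(I(KI(KI))(IK(KI(KI)))(I(III)))
  step 2: K(KI(KI)(IK(KI(KI)))(I(III)))
  step 3: K(I(IK(KI(KI)))(I(III)))
  step 4: K(IK(KI(KI))(I(III)))
  step 5: K(K(KI(KI))(I(III)))
  step 6: K(KI(KI))
  step 7: KI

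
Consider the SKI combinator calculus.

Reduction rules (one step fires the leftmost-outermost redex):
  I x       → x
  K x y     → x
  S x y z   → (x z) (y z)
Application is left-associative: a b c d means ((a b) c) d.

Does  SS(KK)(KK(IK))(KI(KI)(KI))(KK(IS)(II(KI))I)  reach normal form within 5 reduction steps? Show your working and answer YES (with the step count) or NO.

Answer: NO — after 5 steps the term is I(KI)(KK(IS)(II(KI))I), not yet normal

Derivation:
  start: SS(KK)(KK(IK))(KI(KI)(KI))(KK(IS)(II(KI))I)
  [1] S(KK(IK))(KK(KK(IK)))(KI(KI)(KI))(KK(IS)(II(KI))I)
  [2] KK(IK)(KI(KI)(KI))(KK(KK(IK))(KI(KI)(KI)))(KK(IS)(II(KI))I)
  [3] K(KI(KI)(KI))(KK(KK(IK))(KI(KI)(KI)))(KK(IS)(II(KI))I)
  [4] KI(KI)(KI)(KK(IS)(II(KI))I)
  [5] I(KI)(KK(IS)(II(KI))I)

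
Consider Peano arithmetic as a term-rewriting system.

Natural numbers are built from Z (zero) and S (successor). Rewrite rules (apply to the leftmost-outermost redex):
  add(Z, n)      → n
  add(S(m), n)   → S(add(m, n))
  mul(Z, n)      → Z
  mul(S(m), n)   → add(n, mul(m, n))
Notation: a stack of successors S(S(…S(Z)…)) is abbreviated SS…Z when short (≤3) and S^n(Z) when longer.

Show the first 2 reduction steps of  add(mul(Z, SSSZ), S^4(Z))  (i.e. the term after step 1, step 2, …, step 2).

  start: add(mul(Z, SSSZ), S^4(Z))
  →1  add(Z, S^4(Z))
  →2  S^4(Z)

Answer: after 2 steps: S^4(Z)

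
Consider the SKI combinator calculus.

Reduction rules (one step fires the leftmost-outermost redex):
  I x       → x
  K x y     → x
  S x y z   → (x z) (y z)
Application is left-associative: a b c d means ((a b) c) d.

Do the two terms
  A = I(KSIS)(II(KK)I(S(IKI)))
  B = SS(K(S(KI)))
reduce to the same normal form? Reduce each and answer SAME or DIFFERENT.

Term A:
  start: I(KSIS)(II(KK)I(S(IKI)))
  step 1: KSIS(II(KK)I(S(IKI)))
  step 2: SS(II(KK)I(S(IKI)))
  step 3: SS(I(KK)I(S(IKI)))
  step 4: SS(KKI(S(IKI)))
  step 5: SS(K(S(IKI)))
  step 6: SS(K(S(KI)))

Term B:
  start: SS(K(S(KI)))

Answer: SAME — A ⇓ SS(K(S(KI))), B ⇓ SS(K(S(KI)))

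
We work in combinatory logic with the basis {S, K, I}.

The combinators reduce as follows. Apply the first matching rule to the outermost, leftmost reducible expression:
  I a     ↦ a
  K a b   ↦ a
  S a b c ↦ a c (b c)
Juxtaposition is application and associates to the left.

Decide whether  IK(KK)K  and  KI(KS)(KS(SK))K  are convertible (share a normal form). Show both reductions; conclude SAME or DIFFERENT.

Term A:
  start: IK(KK)K
  [1] K(KK)K
  [2] KK

Term B:
  start: KI(KS)(KS(SK))K
  [1] I(KS(SK))K
  [2] KS(SK)K
  [3] SK

Answer: DIFFERENT — A ⇓ KK, B ⇓ SK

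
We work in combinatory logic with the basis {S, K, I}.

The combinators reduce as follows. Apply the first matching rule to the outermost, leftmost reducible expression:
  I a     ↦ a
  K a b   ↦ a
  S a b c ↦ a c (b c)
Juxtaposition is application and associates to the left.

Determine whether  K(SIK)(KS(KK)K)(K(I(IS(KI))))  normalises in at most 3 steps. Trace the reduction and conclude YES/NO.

Answer: NO — after 3 steps the term is K(I(IS(KI)))(K(K(I(IS(KI))))), not yet normal

Derivation:
  start: K(SIK)(KS(KK)K)(K(I(IS(KI))))
  →1  SIK(K(I(IS(KI))))
  →2  I(K(I(IS(KI))))(K(K(I(IS(KI)))))
  →3  K(I(IS(KI)))(K(K(I(IS(KI)))))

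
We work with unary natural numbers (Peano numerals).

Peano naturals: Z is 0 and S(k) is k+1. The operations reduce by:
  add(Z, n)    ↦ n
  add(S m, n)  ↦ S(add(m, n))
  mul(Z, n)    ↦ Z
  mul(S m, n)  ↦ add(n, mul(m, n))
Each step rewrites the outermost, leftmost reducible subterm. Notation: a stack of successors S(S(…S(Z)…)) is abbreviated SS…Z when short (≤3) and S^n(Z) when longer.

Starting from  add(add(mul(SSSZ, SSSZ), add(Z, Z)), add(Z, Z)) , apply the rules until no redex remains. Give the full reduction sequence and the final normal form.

Answer: normal form = S^9(Z)  (in 38 steps)

Derivation:
  start: add(add(mul(SSSZ, SSSZ), add(Z, Z)), add(Z, Z))
  [1] add(add(add(SSSZ, mul(SSZ, SSSZ)), add(Z, Z)), add(Z, Z))
  [2] add(add(S(add(SSZ, mul(SSZ, SSSZ))), add(Z, Z)), add(Z, Z))
  [3] add(S(add(add(SSZ, mul(SSZ, SSSZ)), add(Z, Z))), add(Z, Z))
  [4] S(add(add(add(SSZ, mul(SSZ, SSSZ)), add(Z, Z)), add(Z, Z)))
  [5] S(add(add(S(add(SZ, mul(SSZ, SSSZ))), add(Z, Z)), add(Z, Z)))
  [6] S(add(S(add(add(SZ, mul(SSZ, SSSZ)), add(Z, Z))), add(Z, Z)))
  [7] S(S(add(add(add(SZ, mul(SSZ, SSSZ)), add(Z, Z)), add(Z, Z))))
  [8] S(S(add(add(S(add(Z, mul(SSZ, SSSZ))), add(Z, Z)), add(Z, Z))))
  [9] S(S(add(S(add(add(Z, mul(SSZ, SSSZ)), add(Z, Z))), add(Z, Z))))
  [10] S(S(S(add(add(add(Z, mul(SSZ, SSSZ)), add(Z, Z)), add(Z, Z)))))
  [11] S(S(S(add(add(mul(SSZ, SSSZ), add(Z, Z)), add(Z, Z)))))
  [12] S(S(S(add(add(add(SSSZ, mul(SZ, SSSZ)), add(Z, Z)), add(Z, Z)))))
  [13] S(S(S(add(add(S(add(SSZ, mul(SZ, SSSZ))), add(Z, Z)), add(Z, Z)))))
  [14] S(S(S(add(S(add(add(SSZ, mul(SZ, SSSZ)), add(Z, Z))), add(Z, Z)))))
  [15] S(S(S(S(add(add(add(SSZ, mul(SZ, SSSZ)), add(Z, Z)), add(Z, Z))))))
  [16] S(S(S(S(add(add(S(add(SZ, mul(SZ, SSSZ))), add(Z, Z)), add(Z, Z))))))
  [17] S(S(S(S(add(S(add(add(SZ, mul(SZ, SSSZ)), add(Z, Z))), add(Z, Z))))))
  [18] S(S(S(S(S(add(add(add(SZ, mul(SZ, SSSZ)), add(Z, Z)), add(Z, Z)))))))
  [19] S(S(S(S(S(add(add(S(add(Z, mul(SZ, SSSZ))), add(Z, Z)), add(Z, Z)))))))
  [20] S(S(S(S(S(add(S(add(add(Z, mul(SZ, SSSZ)), add(Z, Z))), add(Z, Z)))))))
  [21] S(S(S(S(S(S(add(add(add(Z, mul(SZ, SSSZ)), add(Z, Z)), add(Z, Z))))))))
  [22] S(S(S(S(S(S(add(add(mul(SZ, SSSZ), add(Z, Z)), add(Z, Z))))))))
  [23] S(S(S(S(S(S(add(add(add(SSSZ, mul(Z, SSSZ)), add(Z, Z)), add(Z, Z))))))))
  [24] S(S(S(S(S(S(add(add(S(add(SSZ, mul(Z, SSSZ))), add(Z, Z)), add(Z, Z))))))))
  [25] S(S(S(S(S(S(add(S(add(add(SSZ, mul(Z, SSSZ)), add(Z, Z))), add(Z, Z))))))))
  [26] S(S(S(S(S(S(S(add(add(add(SSZ, mul(Z, SSSZ)), add(Z, Z)), add(Z, Z)))))))))
  [27] S(S(S(S(S(S(S(add(add(S(add(SZ, mul(Z, SSSZ))), add(Z, Z)), add(Z, Z)))))))))
  [28] S(S(S(S(S(S(S(add(S(add(add(SZ, mul(Z, SSSZ)), add(Z, Z))), add(Z, Z)))))))))
  [29] S(S(S(S(S(S(S(S(add(add(add(SZ, mul(Z, SSSZ)), add(Z, Z)), add(Z, Z))))))))))
  [30] S(S(S(S(S(S(S(S(add(add(S(add(Z, mul(Z, SSSZ))), add(Z, Z)), add(Z, Z))))))))))
  [31] S(S(S(S(S(S(S(S(add(S(add(add(Z, mul(Z, SSSZ)), add(Z, Z))), add(Z, Z))))))))))
  [32] S(S(S(S(S(S(S(S(S(add(add(add(Z, mul(Z, SSSZ)), add(Z, Z)), add(Z, Z)))))))))))
  [33] S(S(S(S(S(S(S(S(S(add(add(mul(Z, SSSZ), add(Z, Z)), add(Z, Z)))))))))))
  [34] S(S(S(S(S(S(S(S(S(add(add(Z, add(Z, Z)), add(Z, Z)))))))))))
  [35] S(S(S(S(S(S(S(S(S(add(add(Z, Z), add(Z, Z)))))))))))
  [36] S(S(S(S(S(S(S(S(S(add(Z, add(Z, Z)))))))))))
  [37] S(S(S(S(S(S(S(S(S(add(Z, Z))))))))))
  [38] S^9(Z)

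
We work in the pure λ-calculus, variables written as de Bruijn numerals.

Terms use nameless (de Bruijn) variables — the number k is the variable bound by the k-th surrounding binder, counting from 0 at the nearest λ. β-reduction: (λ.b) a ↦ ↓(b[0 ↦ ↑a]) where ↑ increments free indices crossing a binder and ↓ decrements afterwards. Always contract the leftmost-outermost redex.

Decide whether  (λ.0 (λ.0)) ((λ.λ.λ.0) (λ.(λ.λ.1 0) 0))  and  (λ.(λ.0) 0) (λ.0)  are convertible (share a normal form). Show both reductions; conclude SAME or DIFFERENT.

Term A:
  start: (λ.0 (λ.0)) ((λ.λ.λ.0) (λ.(λ.λ.1 0) 0))
  [1] (λ.λ.λ.0) (λ.(λ.λ.1 0) 0) (λ.0)
  [2] (λ.λ.0) (λ.0)
  [3] λ.0

Term B:
  start: (λ.(λ.0) 0) (λ.0)
  [1] (λ.0) (λ.0)
  [2] λ.0

Answer: SAME — A ⇓ λ.0, B ⇓ λ.0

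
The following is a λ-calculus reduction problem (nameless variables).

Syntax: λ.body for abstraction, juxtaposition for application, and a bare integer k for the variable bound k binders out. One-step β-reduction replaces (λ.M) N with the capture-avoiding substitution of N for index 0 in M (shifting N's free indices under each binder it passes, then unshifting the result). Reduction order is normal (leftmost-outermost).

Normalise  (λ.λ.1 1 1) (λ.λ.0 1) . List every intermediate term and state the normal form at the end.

  start: (λ.λ.1 1 1) (λ.λ.0 1)
  →1  λ.(λ.λ.0 1) (λ.λ.0 1) (λ.λ.0 1)
  →2  λ.(λ.0 (λ.λ.0 1)) (λ.λ.0 1)
  →3  λ.(λ.λ.0 1) (λ.λ.0 1)
  →4  λ.λ.0 (λ.λ.0 1)

Answer: normal form = λ.λ.0 (λ.λ.0 1)  (in 4 steps)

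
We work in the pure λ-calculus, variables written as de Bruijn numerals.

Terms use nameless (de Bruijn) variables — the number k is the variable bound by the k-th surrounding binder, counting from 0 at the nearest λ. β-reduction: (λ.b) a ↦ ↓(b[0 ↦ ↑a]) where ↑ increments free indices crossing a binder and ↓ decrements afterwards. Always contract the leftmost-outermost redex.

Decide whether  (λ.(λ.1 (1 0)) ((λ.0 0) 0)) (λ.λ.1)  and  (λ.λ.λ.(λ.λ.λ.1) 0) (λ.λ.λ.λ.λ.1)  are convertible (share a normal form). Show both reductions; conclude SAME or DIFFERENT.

Answer: DIFFERENT — A ⇓ λ.λ.λ.λ.λ.1, B ⇓ λ.λ.λ.λ.1

Working:
Term A:
  start: (λ.(λ.1 (1 0)) ((λ.0 0) 0)) (λ.λ.1)
  [1] (λ.(λ.λ.1) ((λ.λ.1) 0)) ((λ.0 0) (λ.λ.1))
  [2] (λ.λ.1) ((λ.λ.1) ((λ.0 0) (λ.λ.1)))
  [3] λ.(λ.λ.1) ((λ.0 0) (λ.λ.1))
  [4] λ.λ.(λ.0 0) (λ.λ.1)
  [5] λ.λ.(λ.λ.1) (λ.λ.1)
  [6] λ.λ.λ.λ.λ.1

Term B:
  start: (λ.λ.λ.(λ.λ.λ.1) 0) (λ.λ.λ.λ.λ.1)
  [1] λ.λ.(λ.λ.λ.1) 0
  [2] λ.λ.λ.λ.1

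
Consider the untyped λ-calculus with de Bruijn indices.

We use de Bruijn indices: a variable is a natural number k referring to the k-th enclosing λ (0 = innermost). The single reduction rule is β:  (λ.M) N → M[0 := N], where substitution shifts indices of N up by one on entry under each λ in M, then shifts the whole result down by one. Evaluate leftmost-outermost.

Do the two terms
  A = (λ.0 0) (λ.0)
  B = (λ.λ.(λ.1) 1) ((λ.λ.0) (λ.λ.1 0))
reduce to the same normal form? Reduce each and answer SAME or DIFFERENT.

Answer: SAME — A ⇓ λ.0, B ⇓ λ.0

Reduction:
Term A:
  start: (λ.0 0) (λ.0)
  [1] (λ.0) (λ.0)
  [2] λ.0

Term B:
  start: (λ.λ.(λ.1) 1) ((λ.λ.0) (λ.λ.1 0))
  [1] λ.(λ.1) ((λ.λ.0) (λ.λ.1 0))
  [2] λ.0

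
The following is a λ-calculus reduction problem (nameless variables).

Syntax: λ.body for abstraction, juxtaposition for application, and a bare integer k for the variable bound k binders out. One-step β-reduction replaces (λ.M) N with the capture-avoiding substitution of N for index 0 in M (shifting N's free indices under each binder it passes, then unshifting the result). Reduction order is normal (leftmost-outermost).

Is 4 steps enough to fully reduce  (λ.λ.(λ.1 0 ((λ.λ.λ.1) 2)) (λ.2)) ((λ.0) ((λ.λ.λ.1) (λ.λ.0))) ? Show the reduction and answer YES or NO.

Answer: NO — after 4 steps the term is λ.0 (λ.λ.λ.1) ((λ.λ.λ.1) ((λ.0) ((λ.λ.λ.1) (λ.λ.0)))), not yet normal

Working:
  start: (λ.λ.(λ.1 0 ((λ.λ.λ.1) 2)) (λ.2)) ((λ.0) ((λ.λ.λ.1) (λ.λ.0)))
  [1] λ.(λ.1 0 ((λ.λ.λ.1) ((λ.0) ((λ.λ.λ.1) (λ.λ.0))))) (λ.(λ.0) ((λ.λ.λ.1) (λ.λ.0)))
  [2] λ.0 (λ.(λ.0) ((λ.λ.λ.1) (λ.λ.0))) ((λ.λ.λ.1) ((λ.0) ((λ.λ.λ.1) (λ.λ.0))))
  [3] λ.0 (λ.(λ.λ.λ.1) (λ.λ.0)) ((λ.λ.λ.1) ((λ.0) ((λ.λ.λ.1) (λ.λ.0))))
  [4] λ.0 (λ.λ.λ.1) ((λ.λ.λ.1) ((λ.0) ((λ.λ.λ.1) (λ.λ.0))))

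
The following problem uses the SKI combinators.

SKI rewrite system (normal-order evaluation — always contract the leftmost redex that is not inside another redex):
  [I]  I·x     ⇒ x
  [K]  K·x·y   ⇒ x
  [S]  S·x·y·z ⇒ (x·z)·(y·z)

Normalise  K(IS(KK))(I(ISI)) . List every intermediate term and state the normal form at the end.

Answer: normal form = S(KK)  (in 2 steps)

Derivation:
  start: K(IS(KK))(I(ISI))
  →1  IS(KK)
  →2  S(KK)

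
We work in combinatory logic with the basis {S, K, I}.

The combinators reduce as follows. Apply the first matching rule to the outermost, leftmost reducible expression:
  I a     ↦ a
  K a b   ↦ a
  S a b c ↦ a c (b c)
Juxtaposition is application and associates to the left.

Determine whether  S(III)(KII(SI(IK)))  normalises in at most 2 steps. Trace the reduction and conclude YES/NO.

  start: S(III)(KII(SI(IK)))
  →1  S(II)(KII(SI(IK)))
  →2  SI(KII(SI(IK)))

Answer: NO — after 2 steps the term is SI(KII(SI(IK))), not yet normal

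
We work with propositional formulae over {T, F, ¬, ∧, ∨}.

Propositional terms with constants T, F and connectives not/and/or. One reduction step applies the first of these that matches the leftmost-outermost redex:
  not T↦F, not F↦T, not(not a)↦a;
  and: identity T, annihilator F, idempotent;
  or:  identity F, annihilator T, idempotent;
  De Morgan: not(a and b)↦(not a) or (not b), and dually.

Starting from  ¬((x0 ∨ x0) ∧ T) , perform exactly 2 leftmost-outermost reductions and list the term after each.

  start: ¬((x0 ∨ x0) ∧ T)
  →1  ¬(x0 ∨ x0) ∨ ¬T
  →2  (¬x0 ∧ ¬x0) ∨ ¬T

Answer: after 2 steps: (¬x0 ∧ ¬x0) ∨ ¬T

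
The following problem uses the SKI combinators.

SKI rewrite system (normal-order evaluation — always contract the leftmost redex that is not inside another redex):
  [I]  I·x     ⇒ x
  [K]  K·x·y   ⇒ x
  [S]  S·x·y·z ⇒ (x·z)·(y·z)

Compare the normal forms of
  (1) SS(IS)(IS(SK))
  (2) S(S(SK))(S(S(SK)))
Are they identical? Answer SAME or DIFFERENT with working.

Term A:
  start: SS(IS)(IS(SK))
  →1  S(IS(SK))(IS(IS(SK)))
  →2  S(S(SK))(IS(IS(SK)))
  →3  S(S(SK))(S(IS(SK)))
  →4  S(S(SK))(S(S(SK)))

Term B:
  start: S(S(SK))(S(S(SK)))

Answer: SAME — A ⇓ S(S(SK))(S(S(SK))), B ⇓ S(S(SK))(S(S(SK)))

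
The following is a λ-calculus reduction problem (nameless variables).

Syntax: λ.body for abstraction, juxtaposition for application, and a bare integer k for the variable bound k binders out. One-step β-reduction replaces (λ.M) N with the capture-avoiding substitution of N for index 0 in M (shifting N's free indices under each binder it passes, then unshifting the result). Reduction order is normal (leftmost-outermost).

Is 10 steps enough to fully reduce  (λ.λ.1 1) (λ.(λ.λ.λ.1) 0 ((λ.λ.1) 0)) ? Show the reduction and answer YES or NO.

Answer: YES — reaches normal form λ.λ.λ.λ.λ.λ.2 in 8 ≤ 10 steps

Reduction:
  start: (λ.λ.1 1) (λ.(λ.λ.λ.1) 0 ((λ.λ.1) 0))
  step 1: λ.(λ.(λ.λ.λ.1) 0 ((λ.λ.1) 0)) (λ.(λ.λ.λ.1) 0 ((λ.λ.1) 0))
  step 2: λ.(λ.λ.λ.1) (λ.(λ.λ.λ.1) 0 ((λ.λ.1) 0)) ((λ.λ.1) (λ.(λ.λ.λ.1) 0 ((λ.λ.1) 0)))
  step 3: λ.(λ.λ.1) ((λ.λ.1) (λ.(λ.λ.λ.1) 0 ((λ.λ.1) 0)))
  step 4: λ.λ.(λ.λ.1) (λ.(λ.λ.λ.1) 0 ((λ.λ.1) 0))
  step 5: λ.λ.λ.λ.(λ.λ.λ.1) 0 ((λ.λ.1) 0)
  step 6: λ.λ.λ.λ.(λ.λ.1) ((λ.λ.1) 0)
  step 7: λ.λ.λ.λ.λ.(λ.λ.1) 1
  step 8: λ.λ.λ.λ.λ.λ.2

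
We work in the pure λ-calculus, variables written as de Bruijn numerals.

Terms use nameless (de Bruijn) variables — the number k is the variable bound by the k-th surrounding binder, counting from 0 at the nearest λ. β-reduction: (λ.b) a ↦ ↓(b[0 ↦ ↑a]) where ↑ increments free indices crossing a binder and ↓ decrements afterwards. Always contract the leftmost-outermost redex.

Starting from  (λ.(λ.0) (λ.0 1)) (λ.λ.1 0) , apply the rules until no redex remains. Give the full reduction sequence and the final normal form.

  start: (λ.(λ.0) (λ.0 1)) (λ.λ.1 0)
  [1] (λ.0) (λ.0 (λ.λ.1 0))
  [2] λ.0 (λ.λ.1 0)

Answer: normal form = λ.0 (λ.λ.1 0)  (in 2 steps)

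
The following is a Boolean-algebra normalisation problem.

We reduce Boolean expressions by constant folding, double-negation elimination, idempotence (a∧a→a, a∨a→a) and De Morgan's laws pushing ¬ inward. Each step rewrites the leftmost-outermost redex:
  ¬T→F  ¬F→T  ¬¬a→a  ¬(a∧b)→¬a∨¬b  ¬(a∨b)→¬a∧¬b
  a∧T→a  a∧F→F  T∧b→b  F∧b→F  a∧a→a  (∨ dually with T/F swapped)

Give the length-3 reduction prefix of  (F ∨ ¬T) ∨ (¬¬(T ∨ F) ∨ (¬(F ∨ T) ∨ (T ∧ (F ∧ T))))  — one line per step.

  start: (F ∨ ¬T) ∨ (¬¬(T ∨ F) ∨ (¬(F ∨ T) ∨ (T ∧ (F ∧ T))))
  [1] ¬T ∨ (¬¬(T ∨ F) ∨ (¬(F ∨ T) ∨ (T ∧ (F ∧ T))))
  [2] F ∨ (¬¬(T ∨ F) ∨ (¬(F ∨ T) ∨ (T ∧ (F ∧ T))))
  [3] ¬¬(T ∨ F) ∨ (¬(F ∨ T) ∨ (T ∧ (F ∧ T)))

Answer: after 3 steps: ¬¬(T ∨ F) ∨ (¬(F ∨ T) ∨ (T ∧ (F ∧ T)))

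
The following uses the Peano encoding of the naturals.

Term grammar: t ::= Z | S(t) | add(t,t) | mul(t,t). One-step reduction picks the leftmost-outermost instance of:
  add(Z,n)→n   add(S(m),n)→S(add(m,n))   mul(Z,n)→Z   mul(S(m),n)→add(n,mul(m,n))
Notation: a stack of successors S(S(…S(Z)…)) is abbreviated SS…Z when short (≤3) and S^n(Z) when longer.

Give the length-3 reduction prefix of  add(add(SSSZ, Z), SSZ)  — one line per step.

Answer: after 3 steps: S(add(S(add(SZ, Z)), SSZ))

Working:
  start: add(add(SSSZ, Z), SSZ)
  step 1: add(S(add(SSZ, Z)), SSZ)
  step 2: S(add(add(SSZ, Z), SSZ))
  step 3: S(add(S(add(SZ, Z)), SSZ))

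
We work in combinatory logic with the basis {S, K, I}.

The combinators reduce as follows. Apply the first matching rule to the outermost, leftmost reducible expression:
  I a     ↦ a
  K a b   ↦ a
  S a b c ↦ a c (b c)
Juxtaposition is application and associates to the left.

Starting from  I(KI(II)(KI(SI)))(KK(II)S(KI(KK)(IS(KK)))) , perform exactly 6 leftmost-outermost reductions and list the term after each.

  start: I(KI(II)(KI(SI)))(KK(II)S(KI(KK)(IS(KK))))
  [1] KI(II)(KI(SI))(KK(II)S(KI(KK)(IS(KK))))
  [2] I(KI(SI))(KK(II)S(KI(KK)(IS(KK))))
  [3] KI(SI)(KK(II)S(KI(KK)(IS(KK))))
  [4] I(KK(II)S(KI(KK)(IS(KK))))
  [5] KK(II)S(KI(KK)(IS(KK)))
  [6] KS(KI(KK)(IS(KK)))

Answer: after 6 steps: KS(KI(KK)(IS(KK)))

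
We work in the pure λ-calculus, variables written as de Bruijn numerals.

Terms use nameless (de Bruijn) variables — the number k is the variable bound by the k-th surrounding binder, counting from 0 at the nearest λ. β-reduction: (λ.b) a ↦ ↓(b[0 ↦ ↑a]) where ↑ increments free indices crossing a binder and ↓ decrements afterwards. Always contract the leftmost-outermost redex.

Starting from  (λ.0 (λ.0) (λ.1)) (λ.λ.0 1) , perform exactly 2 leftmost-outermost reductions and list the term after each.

  start: (λ.0 (λ.0) (λ.1)) (λ.λ.0 1)
  step 1: (λ.λ.0 1) (λ.0) (λ.λ.λ.0 1)
  step 2: (λ.0 (λ.0)) (λ.λ.λ.0 1)

Answer: after 2 steps: (λ.0 (λ.0)) (λ.λ.λ.0 1)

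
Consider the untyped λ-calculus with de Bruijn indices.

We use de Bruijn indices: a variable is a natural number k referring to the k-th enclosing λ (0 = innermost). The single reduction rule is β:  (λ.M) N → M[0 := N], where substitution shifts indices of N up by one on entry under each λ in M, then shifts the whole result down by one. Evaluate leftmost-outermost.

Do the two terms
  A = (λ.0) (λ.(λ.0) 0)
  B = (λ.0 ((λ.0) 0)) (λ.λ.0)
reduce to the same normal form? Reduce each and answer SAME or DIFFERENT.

Answer: SAME — A ⇓ λ.0, B ⇓ λ.0

Reduction:
Term A:
  start: (λ.0) (λ.(λ.0) 0)
  →1  λ.(λ.0) 0
  →2  λ.0

Term B:
  start: (λ.0 ((λ.0) 0)) (λ.λ.0)
  →1  (λ.λ.0) ((λ.0) (λ.λ.0))
  →2  λ.0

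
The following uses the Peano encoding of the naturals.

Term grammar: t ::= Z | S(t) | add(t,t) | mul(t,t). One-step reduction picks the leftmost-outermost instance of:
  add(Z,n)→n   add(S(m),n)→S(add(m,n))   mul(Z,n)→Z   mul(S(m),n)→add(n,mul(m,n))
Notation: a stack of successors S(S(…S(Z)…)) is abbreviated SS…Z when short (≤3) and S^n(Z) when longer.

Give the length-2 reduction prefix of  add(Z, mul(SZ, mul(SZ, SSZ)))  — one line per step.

Answer: after 2 steps: add(mul(SZ, SSZ), mul(Z, mul(SZ, SSZ)))

Working:
  start: add(Z, mul(SZ, mul(SZ, SSZ)))
  →1  mul(SZ, mul(SZ, SSZ))
  →2  add(mul(SZ, SSZ), mul(Z, mul(SZ, SSZ)))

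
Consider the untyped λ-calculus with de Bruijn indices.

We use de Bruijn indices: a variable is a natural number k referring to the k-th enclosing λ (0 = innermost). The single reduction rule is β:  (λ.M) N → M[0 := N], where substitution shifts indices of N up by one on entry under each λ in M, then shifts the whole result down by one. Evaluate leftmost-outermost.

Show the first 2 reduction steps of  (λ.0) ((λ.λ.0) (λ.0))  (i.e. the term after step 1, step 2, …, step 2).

Answer: after 2 steps: λ.0

Reduction:
  start: (λ.0) ((λ.λ.0) (λ.0))
  [1] (λ.λ.0) (λ.0)
  [2] λ.0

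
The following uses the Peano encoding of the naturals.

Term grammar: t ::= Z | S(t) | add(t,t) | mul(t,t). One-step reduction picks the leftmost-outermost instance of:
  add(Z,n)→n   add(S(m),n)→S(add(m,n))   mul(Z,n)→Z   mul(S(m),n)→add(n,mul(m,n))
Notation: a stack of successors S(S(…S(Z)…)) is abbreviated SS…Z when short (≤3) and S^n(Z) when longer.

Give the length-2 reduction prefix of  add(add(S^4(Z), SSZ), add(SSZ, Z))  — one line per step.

Answer: after 2 steps: S(add(add(SSSZ, SSZ), add(SSZ, Z)))

Working:
  start: add(add(S^4(Z), SSZ), add(SSZ, Z))
  →1  add(S(add(SSSZ, SSZ)), add(SSZ, Z))
  →2  S(add(add(SSSZ, SSZ), add(SSZ, Z)))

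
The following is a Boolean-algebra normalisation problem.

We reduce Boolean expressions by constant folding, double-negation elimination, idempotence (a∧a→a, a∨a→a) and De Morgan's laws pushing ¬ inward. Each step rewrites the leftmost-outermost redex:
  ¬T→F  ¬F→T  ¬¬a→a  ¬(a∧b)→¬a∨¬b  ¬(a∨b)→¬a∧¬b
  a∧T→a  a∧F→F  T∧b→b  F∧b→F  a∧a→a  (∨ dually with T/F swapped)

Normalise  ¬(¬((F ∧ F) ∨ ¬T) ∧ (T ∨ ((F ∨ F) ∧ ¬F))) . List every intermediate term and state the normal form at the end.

  start: ¬(¬((F ∧ F) ∨ ¬T) ∧ (T ∨ ((F ∨ F) ∧ ¬F)))
  →1  ¬¬((F ∧ F) ∨ ¬T) ∨ ¬(T ∨ ((F ∨ F) ∧ ¬F))
  →2  ((F ∧ F) ∨ ¬T) ∨ ¬(T ∨ ((F ∨ F) ∧ ¬F))
  →3  (F ∨ ¬T) ∨ ¬(T ∨ ((F ∨ F) ∧ ¬F))
  →4  ¬T ∨ ¬(T ∨ ((F ∨ F) ∧ ¬F))
  →5  F ∨ ¬(T ∨ ((F ∨ F) ∧ ¬F))
  →6  ¬(T ∨ ((F ∨ F) ∧ ¬F))
  →7  ¬T ∧ ¬((F ∨ F) ∧ ¬F)
  →8  F ∧ ¬((F ∨ F) ∧ ¬F)
  →9  F

Answer: normal form = F  (in 9 steps)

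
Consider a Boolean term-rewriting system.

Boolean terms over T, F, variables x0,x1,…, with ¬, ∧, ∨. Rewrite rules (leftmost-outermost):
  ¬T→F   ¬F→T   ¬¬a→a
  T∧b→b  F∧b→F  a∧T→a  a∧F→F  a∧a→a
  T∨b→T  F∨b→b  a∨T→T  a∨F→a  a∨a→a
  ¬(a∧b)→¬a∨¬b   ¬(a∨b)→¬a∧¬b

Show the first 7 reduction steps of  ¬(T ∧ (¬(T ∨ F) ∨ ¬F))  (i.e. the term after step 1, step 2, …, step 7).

Answer: after 7 steps: ¬¬F

Reduction:
  start: ¬(T ∧ (¬(T ∨ F) ∨ ¬F))
  step 1: ¬T ∨ ¬(¬(T ∨ F) ∨ ¬F)
  step 2: F ∨ ¬(¬(T ∨ F) ∨ ¬F)
  step 3: ¬(¬(T ∨ F) ∨ ¬F)
  step 4: ¬¬(T ∨ F) ∧ ¬¬F
  step 5: (T ∨ F) ∧ ¬¬F
  step 6: T ∧ ¬¬F
  step 7: ¬¬F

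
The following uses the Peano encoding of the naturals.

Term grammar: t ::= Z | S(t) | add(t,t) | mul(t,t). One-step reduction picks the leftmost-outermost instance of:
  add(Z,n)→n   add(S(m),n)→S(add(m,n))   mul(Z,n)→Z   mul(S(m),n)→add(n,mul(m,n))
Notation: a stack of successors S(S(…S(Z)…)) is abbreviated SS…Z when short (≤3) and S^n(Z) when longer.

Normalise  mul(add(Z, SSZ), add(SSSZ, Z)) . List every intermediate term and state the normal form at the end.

Answer: normal form = S^6(Z)  (in 20 steps)

Working:
  start: mul(add(Z, SSZ), add(SSSZ, Z))
  [1] mul(SSZ, add(SSSZ, Z))
  [2] add(add(SSSZ, Z), mul(SZ, add(SSSZ, Z)))
  [3] add(S(add(SSZ, Z)), mul(SZ, add(SSSZ, Z)))
  [4] S(add(add(SSZ, Z), mul(SZ, add(SSSZ, Z))))
  [5] S(add(S(add(SZ, Z)), mul(SZ, add(SSSZ, Z))))
  [6] S(S(add(add(SZ, Z), mul(SZ, add(SSSZ, Z)))))
  [7] S(S(add(S(add(Z, Z)), mul(SZ, add(SSSZ, Z)))))
  [8] S(S(S(add(add(Z, Z), mul(SZ, add(SSSZ, Z))))))
  [9] S(S(S(add(Z, mul(SZ, add(SSSZ, Z))))))
  [10] S(S(S(mul(SZ, add(SSSZ, Z)))))
  [11] S(S(S(add(add(SSSZ, Z), mul(Z, add(SSSZ, Z))))))
  [12] S(S(S(add(S(add(SSZ, Z)), mul(Z, add(SSSZ, Z))))))
  [13] S(S(S(S(add(add(SSZ, Z), mul(Z, add(SSSZ, Z)))))))
  [14] S(S(S(S(add(S(add(SZ, Z)), mul(Z, add(SSSZ, Z)))))))
  [15] S(S(S(S(S(add(add(SZ, Z), mul(Z, add(SSSZ, Z))))))))
  [16] S(S(S(S(S(add(S(add(Z, Z)), mul(Z, add(SSSZ, Z))))))))
  [17] S(S(S(S(S(S(add(add(Z, Z), mul(Z, add(SSSZ, Z)))))))))
  [18] S(S(S(S(S(S(add(Z, mul(Z, add(SSSZ, Z)))))))))
  [19] S(S(S(S(S(S(mul(Z, add(SSSZ, Z))))))))
  [20] S^6(Z)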